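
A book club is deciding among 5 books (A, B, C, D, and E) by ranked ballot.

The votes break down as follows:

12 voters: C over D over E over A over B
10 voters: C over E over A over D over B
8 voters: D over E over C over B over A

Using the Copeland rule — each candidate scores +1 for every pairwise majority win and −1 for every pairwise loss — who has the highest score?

Pairwise results:
  A vs B: A wins 22–8.
  A vs C: C wins 30–0.
  A vs D: D wins 20–10.
  A vs E: E wins 30–0.
  B vs C: C wins 30–0.
  B vs D: D wins 30–0.
  B vs E: E wins 30–0.
  C vs D: C wins 22–8.
  C vs E: C wins 22–8.
  D vs E: D wins 20–10.
Copeland scores (wins − losses):
  A: 1 − 3 = -2
  B: 0 − 4 = -4
  C: 4 − 0 = 4
  D: 3 − 1 = 2
  E: 2 − 2 = 0
C has the best Copeland score.

C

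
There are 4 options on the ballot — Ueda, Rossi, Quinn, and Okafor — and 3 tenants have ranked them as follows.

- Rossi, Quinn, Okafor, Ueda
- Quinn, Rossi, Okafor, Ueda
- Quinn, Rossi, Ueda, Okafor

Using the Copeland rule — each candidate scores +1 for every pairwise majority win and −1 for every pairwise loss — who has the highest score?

Pairwise results:
  Ueda vs Rossi: Rossi wins 3–0.
  Ueda vs Quinn: Quinn wins 3–0.
  Ueda vs Okafor: Okafor wins 2–1.
  Rossi vs Quinn: Quinn wins 2–1.
  Rossi vs Okafor: Rossi wins 3–0.
  Quinn vs Okafor: Quinn wins 3–0.
Copeland scores (wins − losses):
  Ueda: 0 − 3 = -3
  Rossi: 2 − 1 = 1
  Quinn: 3 − 0 = 3
  Okafor: 1 − 2 = -1
Quinn has the best Copeland score.

Quinn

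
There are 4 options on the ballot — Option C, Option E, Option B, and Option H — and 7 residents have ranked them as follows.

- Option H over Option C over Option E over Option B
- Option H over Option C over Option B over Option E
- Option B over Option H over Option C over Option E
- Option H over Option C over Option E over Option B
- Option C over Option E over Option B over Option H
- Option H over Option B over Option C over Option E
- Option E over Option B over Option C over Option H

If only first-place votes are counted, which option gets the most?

Option H

First-place vote totals:
  Option C: 1
  Option E: 1
  Option B: 1
  Option H: 4
Option H has the most first-place votes.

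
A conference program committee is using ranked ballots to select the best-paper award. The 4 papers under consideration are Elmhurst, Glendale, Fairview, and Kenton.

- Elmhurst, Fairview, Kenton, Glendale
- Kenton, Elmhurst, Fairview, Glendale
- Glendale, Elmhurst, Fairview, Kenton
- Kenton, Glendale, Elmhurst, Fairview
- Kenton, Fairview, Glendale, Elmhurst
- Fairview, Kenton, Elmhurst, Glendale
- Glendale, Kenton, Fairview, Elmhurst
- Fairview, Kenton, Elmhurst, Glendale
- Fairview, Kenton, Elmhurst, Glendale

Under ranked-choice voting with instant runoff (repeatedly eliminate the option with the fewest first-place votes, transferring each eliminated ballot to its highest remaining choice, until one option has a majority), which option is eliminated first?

Elmhurst

Round 1: Fairview 3, Kenton 3, Glendale 2, Elmhurst 1. Elmhurst has the fewest and is eliminated.
Round 2: Fairview 4, Kenton 3, Glendale 2. Glendale has the fewest and is eliminated.
Round 3: Fairview 5, Kenton 4. Fairview has a majority.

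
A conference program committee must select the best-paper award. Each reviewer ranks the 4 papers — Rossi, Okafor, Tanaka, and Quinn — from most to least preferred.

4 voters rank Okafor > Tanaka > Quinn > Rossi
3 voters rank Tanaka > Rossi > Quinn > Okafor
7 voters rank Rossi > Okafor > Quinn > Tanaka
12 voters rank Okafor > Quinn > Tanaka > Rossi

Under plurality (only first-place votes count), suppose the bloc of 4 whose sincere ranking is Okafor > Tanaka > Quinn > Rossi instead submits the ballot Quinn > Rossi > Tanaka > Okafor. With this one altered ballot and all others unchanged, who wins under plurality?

First-place totals with the altered ballot: Rossi 7, Okafor 12, Tanaka 3, Quinn 4.
The winner is unchanged: still Okafor.

Okafor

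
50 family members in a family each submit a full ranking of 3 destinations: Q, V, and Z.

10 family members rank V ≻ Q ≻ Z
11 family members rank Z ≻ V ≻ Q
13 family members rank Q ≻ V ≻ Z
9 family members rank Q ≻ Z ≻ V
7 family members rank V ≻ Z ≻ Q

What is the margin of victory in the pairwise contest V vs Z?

Ballots ranking V above Z: 10+13+7 = 30.
Ballots ranking Z above V: 11+9 = 20.
V wins 30–20, a margin of 10.

10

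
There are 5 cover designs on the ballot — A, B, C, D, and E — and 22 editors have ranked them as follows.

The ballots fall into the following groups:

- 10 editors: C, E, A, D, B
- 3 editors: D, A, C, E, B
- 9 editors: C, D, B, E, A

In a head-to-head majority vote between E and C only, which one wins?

Ballots ranking E above C: 0.
Ballots ranking C above E: 10+3+9 = 22.
C wins the head-to-head, 22–0.

C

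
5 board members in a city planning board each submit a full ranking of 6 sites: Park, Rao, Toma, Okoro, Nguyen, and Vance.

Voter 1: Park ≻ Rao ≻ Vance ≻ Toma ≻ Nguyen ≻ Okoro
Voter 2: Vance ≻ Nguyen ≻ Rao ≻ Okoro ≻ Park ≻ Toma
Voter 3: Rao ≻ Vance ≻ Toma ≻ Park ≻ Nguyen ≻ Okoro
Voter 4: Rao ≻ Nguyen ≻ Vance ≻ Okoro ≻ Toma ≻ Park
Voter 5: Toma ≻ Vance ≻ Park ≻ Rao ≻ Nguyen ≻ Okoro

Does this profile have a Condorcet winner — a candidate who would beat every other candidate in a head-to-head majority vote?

Head-to-head results (5 voters total):
Park vs Rao: Rao wins 3–2.
Park vs Toma: Toma wins 3–2.
Park vs Okoro: Park wins 3–2.
Park vs Nguyen: Park wins 3–2.
Park vs Vance: Vance wins 4–1.
Rao vs Toma: Rao wins 4–1.
Rao vs Okoro: Rao wins 5–0.
Rao vs Nguyen: Rao wins 4–1.
Rao vs Vance: Rao wins 3–2.
Toma vs Okoro: Toma wins 3–2.
Toma vs Nguyen: Toma wins 3–2.
Toma vs Vance: Vance wins 4–1.
Okoro vs Nguyen: Nguyen wins 5–0.
Okoro vs Vance: Vance wins 5–0.
Nguyen vs Vance: Vance wins 4–1.
Rao beats each rival — Park (3–2), Toma (4–1), Okoro (5–0), Nguyen (4–1), Vance (3–2) — so Rao is the Condorcet winner.

Yes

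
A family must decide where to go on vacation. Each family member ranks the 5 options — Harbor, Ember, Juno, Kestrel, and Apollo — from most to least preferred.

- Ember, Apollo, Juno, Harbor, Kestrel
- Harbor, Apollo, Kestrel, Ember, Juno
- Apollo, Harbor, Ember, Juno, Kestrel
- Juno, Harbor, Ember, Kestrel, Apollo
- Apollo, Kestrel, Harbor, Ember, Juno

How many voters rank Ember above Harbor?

1

Ballots ranking Ember above Harbor: 1.
Ballots ranking Harbor above Ember: 4.
So 1 of 5 voters prefer Ember to Harbor.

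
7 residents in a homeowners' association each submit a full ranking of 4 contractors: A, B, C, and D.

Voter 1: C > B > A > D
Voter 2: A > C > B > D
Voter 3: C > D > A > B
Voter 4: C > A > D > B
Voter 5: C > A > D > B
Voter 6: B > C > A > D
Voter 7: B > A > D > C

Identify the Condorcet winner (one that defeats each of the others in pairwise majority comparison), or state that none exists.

C

Head-to-head results (7 voters total):
A vs B: A wins 4–3.
A vs C: C wins 5–2.
A vs D: A wins 6–1.
B vs C: C wins 5–2.
B vs D: B wins 4–3.
C vs D: C wins 6–1.
C beats each rival — A (5–2), B (5–2), D (6–1) — so C is the Condorcet winner.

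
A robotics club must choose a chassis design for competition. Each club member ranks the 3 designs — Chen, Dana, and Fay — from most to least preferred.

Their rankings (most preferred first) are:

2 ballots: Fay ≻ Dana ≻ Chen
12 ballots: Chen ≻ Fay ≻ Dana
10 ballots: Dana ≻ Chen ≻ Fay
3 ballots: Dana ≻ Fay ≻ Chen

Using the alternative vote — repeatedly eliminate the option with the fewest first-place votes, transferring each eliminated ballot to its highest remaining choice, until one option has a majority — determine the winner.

Round 1: Dana 13, Chen 12, Fay 2. Fay has the fewest and is eliminated.
Round 2: Dana 15, Chen 12. Dana has a majority.

Dana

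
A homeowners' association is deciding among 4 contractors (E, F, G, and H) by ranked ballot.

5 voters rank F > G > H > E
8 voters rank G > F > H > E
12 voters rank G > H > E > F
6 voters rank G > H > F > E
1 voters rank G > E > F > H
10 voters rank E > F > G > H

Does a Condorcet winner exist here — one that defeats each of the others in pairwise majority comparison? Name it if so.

G

Head-to-head results (42 voters total):
E vs F: E wins 23–19.
E vs G: G wins 32–10.
E vs H: H wins 31–11.
F vs G: G wins 27–15.
F vs H: F wins 24–18.
G vs H: G wins 42–0.
G beats each rival — E (32–10), F (27–15), H (42–0) — so G is the Condorcet winner.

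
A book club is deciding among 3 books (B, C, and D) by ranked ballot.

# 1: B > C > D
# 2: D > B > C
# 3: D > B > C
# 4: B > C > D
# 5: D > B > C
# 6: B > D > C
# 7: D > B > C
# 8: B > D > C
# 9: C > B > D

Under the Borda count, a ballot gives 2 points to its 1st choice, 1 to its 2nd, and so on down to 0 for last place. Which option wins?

B

Borda scores:
  B: 2 + 1 + 1 + 2 + 1 + 2 + 1 + 2 + 1 = 13
  C: 1 + 0 + 0 + 1 + 0 + 0 + 0 + 0 + 2 = 4
  D: 0 + 2 + 2 + 0 + 2 + 1 + 2 + 1 + 0 = 10
B has the highest total.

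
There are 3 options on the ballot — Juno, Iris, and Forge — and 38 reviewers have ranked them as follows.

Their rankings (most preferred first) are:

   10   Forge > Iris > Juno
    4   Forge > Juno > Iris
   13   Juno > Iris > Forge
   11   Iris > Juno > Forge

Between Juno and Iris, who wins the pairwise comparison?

Ballots ranking Juno above Iris: 4+13 = 17.
Ballots ranking Iris above Juno: 10+11 = 21.
Iris wins the head-to-head, 21–17.

Iris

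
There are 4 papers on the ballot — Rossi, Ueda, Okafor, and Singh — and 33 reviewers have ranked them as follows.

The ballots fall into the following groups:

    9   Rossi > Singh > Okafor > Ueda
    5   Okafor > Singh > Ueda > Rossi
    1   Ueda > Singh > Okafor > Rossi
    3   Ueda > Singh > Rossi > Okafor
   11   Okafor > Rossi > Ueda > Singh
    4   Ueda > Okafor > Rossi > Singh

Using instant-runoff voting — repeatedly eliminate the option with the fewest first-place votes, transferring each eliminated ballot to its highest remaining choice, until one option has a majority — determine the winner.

Round 1: Okafor 16, Rossi 9, Ueda 8, Singh 0. Singh has the fewest and is eliminated.
Round 2: Okafor 16, Rossi 9, Ueda 8. Ueda has the fewest and is eliminated.
Round 3: Okafor 21, Rossi 12. Okafor has a majority.

Okafor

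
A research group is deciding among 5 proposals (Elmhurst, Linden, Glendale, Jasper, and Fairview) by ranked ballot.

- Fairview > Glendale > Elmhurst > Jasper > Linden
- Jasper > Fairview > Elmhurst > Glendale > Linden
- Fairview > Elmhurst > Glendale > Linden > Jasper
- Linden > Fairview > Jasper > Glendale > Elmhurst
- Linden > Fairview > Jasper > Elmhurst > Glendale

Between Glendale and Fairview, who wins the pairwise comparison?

Ballots ranking Glendale above Fairview: 0.
Ballots ranking Fairview above Glendale: 5.
Fairview wins the head-to-head, 5–0.

Fairview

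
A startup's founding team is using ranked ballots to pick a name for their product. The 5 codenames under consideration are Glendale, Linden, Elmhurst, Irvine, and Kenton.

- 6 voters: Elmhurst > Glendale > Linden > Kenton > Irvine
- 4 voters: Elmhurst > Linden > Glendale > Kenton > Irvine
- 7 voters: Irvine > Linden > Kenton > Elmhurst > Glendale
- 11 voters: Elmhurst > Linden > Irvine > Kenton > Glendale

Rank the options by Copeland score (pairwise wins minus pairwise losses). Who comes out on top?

Elmhurst

Pairwise results:
  Glendale vs Linden: Linden wins 22–6.
  Glendale vs Elmhurst: Elmhurst wins 28–0.
  Glendale vs Irvine: Irvine wins 18–10.
  Glendale vs Kenton: Kenton wins 18–10.
  Linden vs Elmhurst: Elmhurst wins 21–7.
  Linden vs Irvine: Linden wins 21–7.
  Linden vs Kenton: Linden wins 28–0.
  Elmhurst vs Irvine: Elmhurst wins 21–7.
  Elmhurst vs Kenton: Elmhurst wins 21–7.
  Irvine vs Kenton: Irvine wins 18–10.
Copeland scores (wins − losses):
  Glendale: 0 − 4 = -4
  Linden: 3 − 1 = 2
  Elmhurst: 4 − 0 = 4
  Irvine: 2 − 2 = 0
  Kenton: 1 − 3 = -2
Elmhurst has the best Copeland score.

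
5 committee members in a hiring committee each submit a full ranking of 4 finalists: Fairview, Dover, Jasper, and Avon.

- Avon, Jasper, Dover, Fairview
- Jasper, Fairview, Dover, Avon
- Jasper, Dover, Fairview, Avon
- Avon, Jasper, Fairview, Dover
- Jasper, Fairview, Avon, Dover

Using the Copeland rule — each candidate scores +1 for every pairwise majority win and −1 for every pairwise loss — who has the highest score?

Pairwise results:
  Fairview vs Dover: Fairview wins 3–2.
  Fairview vs Jasper: Jasper wins 5–0.
  Fairview vs Avon: Fairview wins 3–2.
  Dover vs Jasper: Jasper wins 5–0.
  Dover vs Avon: Avon wins 3–2.
  Jasper vs Avon: Jasper wins 3–2.
Copeland scores (wins − losses):
  Fairview: 2 − 1 = 1
  Dover: 0 − 3 = -3
  Jasper: 3 − 0 = 3
  Avon: 1 − 2 = -1
Jasper has the best Copeland score.

Jasper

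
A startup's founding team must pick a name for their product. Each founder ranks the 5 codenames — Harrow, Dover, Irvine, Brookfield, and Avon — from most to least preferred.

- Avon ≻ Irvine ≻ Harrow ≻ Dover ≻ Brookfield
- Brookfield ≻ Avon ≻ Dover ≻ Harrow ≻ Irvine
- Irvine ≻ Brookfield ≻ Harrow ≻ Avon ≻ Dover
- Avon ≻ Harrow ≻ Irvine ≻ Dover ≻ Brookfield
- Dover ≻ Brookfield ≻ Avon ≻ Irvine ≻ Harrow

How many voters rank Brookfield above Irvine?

2

Ballots ranking Brookfield above Irvine: 2.
Ballots ranking Irvine above Brookfield: 3.
So 2 of 5 voters prefer Brookfield to Irvine.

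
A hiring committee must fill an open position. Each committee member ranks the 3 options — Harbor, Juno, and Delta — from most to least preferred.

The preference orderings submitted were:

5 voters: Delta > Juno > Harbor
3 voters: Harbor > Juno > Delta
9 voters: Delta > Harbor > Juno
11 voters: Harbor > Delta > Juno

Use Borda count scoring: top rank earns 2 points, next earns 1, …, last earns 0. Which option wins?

Borda scores:
  Harbor: 5·0 + 3·2 + 9·1 + 11·2 = 37
  Juno: 5·1 + 3·1 + 9·0 + 11·0 = 8
  Delta: 5·2 + 3·0 + 9·2 + 11·1 = 39
Delta has the highest total.

Delta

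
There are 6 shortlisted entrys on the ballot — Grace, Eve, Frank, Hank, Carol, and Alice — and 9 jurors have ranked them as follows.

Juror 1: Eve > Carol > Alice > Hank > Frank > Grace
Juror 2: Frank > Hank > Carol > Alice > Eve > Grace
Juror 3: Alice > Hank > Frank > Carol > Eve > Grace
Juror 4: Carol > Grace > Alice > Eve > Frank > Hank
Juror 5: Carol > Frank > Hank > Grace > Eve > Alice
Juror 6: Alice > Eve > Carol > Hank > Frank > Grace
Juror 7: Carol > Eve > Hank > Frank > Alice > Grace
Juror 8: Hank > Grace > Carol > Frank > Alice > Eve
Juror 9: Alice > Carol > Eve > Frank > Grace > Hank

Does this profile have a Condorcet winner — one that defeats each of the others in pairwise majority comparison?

Yes

Head-to-head results (9 voters total):
Grace vs Eve: Eve wins 6–3.
Grace vs Frank: Frank wins 7–2.
Grace vs Hank: Hank wins 7–2.
Grace vs Carol: Carol wins 8–1.
Grace vs Alice: Alice wins 6–3.
Eve vs Frank: Eve wins 5–4.
Eve vs Hank: Eve wins 5–4.
Eve vs Carol: Carol wins 7–2.
Eve vs Alice: Alice wins 6–3.
Frank vs Hank: Hank wins 5–4.
Frank vs Carol: Carol wins 7–2.
Frank vs Alice: Alice wins 5–4.
Hank vs Carol: Carol wins 6–3.
Hank vs Alice: Alice wins 5–4.
Carol vs Alice: Carol wins 6–3.
Carol beats each rival — Grace (8–1), Eve (7–2), Frank (7–2), Hank (6–3), Alice (6–3) — so Carol is the Condorcet winner.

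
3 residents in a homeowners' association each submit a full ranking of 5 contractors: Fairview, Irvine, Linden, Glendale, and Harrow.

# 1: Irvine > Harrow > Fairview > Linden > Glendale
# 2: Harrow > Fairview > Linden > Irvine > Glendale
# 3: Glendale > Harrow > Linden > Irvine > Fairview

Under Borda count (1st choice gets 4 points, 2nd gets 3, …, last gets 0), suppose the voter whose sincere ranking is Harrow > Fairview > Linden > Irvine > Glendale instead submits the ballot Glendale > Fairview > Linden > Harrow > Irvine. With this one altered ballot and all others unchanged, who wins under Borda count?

Borda totals with the altered ballot: Fairview 5, Irvine 5, Linden 5, Glendale 8, Harrow 7.
The switch changes the winner from Harrow to Glendale.

Glendale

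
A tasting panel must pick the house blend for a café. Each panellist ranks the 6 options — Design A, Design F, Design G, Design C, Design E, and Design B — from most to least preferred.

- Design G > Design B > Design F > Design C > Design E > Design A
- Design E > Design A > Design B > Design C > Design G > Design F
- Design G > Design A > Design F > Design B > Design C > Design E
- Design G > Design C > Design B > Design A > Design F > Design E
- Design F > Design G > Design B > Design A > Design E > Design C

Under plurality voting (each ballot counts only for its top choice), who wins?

Design G

First-place vote totals:
  Design A: 0
  Design F: 1
  Design G: 3
  Design C: 0
  Design E: 1
  Design B: 0
Design G has the most first-place votes.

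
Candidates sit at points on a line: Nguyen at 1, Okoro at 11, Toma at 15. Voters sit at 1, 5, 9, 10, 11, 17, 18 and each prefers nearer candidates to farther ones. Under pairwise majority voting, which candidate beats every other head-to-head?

With single-peaked preferences on a line, the Condorcet winner is the candidate closest to the median voter.
The median voter (position 10) is closest to Okoro at 11.
Check: Okoro vs Nguyen — voters closer to Okoro: 5 of 7.

Okoro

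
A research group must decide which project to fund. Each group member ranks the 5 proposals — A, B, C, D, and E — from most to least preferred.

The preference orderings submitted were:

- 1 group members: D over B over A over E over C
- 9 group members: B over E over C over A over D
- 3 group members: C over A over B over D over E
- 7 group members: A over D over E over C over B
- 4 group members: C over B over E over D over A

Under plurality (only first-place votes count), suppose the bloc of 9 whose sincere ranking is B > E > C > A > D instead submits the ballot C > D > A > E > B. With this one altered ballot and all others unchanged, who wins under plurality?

C

First-place totals with the altered ballot: A 7, B 0, C 16, D 1, E 0.
The switch changes the winner from B to C.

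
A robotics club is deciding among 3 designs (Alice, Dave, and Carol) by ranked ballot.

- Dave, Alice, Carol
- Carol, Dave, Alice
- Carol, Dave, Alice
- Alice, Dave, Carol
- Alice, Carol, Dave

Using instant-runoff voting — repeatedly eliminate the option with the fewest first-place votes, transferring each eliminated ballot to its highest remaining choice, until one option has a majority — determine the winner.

Alice

Round 1: Alice 2, Carol 2, Dave 1. Dave has the fewest and is eliminated.
Round 2: Alice 3, Carol 2. Alice has a majority.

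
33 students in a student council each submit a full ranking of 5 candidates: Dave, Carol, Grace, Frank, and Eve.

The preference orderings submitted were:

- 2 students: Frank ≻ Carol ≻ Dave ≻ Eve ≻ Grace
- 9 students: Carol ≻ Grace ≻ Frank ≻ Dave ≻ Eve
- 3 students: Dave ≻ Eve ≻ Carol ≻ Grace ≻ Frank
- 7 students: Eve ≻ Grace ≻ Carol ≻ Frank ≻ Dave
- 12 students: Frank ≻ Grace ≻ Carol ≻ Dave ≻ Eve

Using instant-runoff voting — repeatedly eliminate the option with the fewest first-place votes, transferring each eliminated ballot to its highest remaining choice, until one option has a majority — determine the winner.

Round 1: Frank 14, Carol 9, Eve 7, Dave 3, Grace 0. Grace has the fewest and is eliminated.
Round 2: Frank 14, Carol 9, Eve 7, Dave 3. Dave has the fewest and is eliminated.
Round 3: Frank 14, Eve 10, Carol 9. Carol has the fewest and is eliminated.
Round 4: Frank 23, Eve 10. Frank has a majority.

Frank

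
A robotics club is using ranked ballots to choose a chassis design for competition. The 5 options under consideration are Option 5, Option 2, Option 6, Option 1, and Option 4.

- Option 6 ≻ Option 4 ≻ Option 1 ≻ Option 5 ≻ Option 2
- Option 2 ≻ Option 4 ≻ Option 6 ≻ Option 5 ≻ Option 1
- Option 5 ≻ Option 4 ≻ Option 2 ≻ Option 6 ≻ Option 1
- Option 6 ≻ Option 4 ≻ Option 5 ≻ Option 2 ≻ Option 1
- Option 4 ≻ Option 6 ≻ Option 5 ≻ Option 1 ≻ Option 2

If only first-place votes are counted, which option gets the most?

First-place vote totals:
  Option 5: 1
  Option 2: 1
  Option 6: 2
  Option 1: 0
  Option 4: 1
Option 6 has the most first-place votes.

Option 6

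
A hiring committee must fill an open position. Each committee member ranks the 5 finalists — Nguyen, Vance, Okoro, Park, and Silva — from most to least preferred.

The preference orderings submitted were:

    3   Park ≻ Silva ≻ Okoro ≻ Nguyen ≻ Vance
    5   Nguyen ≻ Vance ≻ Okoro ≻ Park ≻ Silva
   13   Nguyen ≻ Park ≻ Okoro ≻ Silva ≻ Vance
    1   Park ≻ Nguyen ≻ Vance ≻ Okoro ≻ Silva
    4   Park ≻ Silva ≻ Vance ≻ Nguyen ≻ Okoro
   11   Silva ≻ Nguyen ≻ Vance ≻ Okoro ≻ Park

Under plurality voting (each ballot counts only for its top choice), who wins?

First-place vote totals:
  Nguyen: 18
  Vance: 0
  Okoro: 0
  Park: 8
  Silva: 11
Nguyen has the most first-place votes.

Nguyen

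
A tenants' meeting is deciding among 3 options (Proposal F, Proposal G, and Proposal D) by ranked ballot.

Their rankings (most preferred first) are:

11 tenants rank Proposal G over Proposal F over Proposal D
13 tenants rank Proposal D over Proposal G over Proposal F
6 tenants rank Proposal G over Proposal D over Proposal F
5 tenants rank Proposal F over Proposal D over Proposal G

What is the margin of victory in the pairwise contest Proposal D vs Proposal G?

Ballots ranking Proposal D above Proposal G: 13+5 = 18.
Ballots ranking Proposal G above Proposal D: 11+6 = 17.
Proposal D wins 18–17, a margin of 1.

1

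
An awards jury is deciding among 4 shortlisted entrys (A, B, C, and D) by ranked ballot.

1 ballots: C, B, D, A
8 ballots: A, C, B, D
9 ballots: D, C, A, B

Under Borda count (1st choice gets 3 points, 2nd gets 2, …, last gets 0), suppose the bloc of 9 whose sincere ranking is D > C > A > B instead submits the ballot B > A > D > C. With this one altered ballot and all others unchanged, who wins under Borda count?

Borda totals with the altered ballot: A 42, B 37, C 19, D 10.
The switch changes the winner from C to A.

A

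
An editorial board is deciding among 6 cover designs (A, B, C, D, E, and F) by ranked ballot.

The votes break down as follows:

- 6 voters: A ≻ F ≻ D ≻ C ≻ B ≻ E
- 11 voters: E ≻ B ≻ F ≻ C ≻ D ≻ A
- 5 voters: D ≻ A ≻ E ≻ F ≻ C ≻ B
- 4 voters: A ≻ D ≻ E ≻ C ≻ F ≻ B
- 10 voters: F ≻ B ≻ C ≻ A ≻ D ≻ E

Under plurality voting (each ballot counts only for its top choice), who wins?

E

First-place vote totals:
  A: 10
  B: 0
  C: 0
  D: 5
  E: 11
  F: 10
E has the most first-place votes.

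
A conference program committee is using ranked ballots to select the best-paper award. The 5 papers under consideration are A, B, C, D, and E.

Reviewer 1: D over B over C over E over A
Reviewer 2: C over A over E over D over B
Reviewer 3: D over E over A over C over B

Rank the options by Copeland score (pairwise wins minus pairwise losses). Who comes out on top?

Pairwise results:
  A vs B: A wins 2–1.
  A vs C: C wins 2–1.
  A vs D: D wins 2–1.
  A vs E: E wins 2–1.
  B vs C: C wins 2–1.
  B vs D: D wins 3–0.
  B vs E: E wins 2–1.
  C vs D: D wins 2–1.
  C vs E: C wins 2–1.
  D vs E: D wins 2–1.
Copeland scores (wins − losses):
  A: 1 − 3 = -2
  B: 0 − 4 = -4
  C: 3 − 1 = 2
  D: 4 − 0 = 4
  E: 2 − 2 = 0
D has the best Copeland score.

D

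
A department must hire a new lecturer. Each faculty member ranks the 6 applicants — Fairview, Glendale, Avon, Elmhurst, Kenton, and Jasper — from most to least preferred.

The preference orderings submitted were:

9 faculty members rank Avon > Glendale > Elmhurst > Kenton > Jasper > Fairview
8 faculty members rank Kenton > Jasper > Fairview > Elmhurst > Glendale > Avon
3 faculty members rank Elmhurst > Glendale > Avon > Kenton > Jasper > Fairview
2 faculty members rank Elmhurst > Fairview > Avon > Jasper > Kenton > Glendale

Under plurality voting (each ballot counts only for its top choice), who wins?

First-place vote totals:
  Fairview: 0
  Glendale: 0
  Avon: 9
  Elmhurst: 5
  Kenton: 8
  Jasper: 0
Avon has the most first-place votes.

Avon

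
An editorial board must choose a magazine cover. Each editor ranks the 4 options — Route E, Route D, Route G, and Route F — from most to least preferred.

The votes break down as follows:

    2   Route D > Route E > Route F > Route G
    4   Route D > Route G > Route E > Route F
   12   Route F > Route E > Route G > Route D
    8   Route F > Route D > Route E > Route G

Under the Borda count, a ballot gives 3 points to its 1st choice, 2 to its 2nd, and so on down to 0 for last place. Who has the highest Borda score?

Route F

Borda scores:
  Route E: 2·2 + 4·1 + 12·2 + 8·1 = 40
  Route D: 2·3 + 4·3 + 12·0 + 8·2 = 34
  Route G: 2·0 + 4·2 + 12·1 + 8·0 = 20
  Route F: 2·1 + 4·0 + 12·3 + 8·3 = 62
Route F has the highest total.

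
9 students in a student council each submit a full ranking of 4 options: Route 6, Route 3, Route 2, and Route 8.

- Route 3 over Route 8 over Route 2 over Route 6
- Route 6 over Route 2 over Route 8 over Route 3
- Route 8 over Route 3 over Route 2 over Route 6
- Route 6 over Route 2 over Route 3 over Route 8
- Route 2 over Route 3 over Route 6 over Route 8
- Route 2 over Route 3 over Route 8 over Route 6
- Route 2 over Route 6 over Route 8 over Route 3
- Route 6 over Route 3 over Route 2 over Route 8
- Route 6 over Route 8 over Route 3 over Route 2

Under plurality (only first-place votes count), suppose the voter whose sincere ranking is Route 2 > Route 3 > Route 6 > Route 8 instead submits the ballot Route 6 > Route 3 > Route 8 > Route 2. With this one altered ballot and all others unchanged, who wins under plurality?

Route 6

First-place totals with the altered ballot: Route 6 5, Route 3 1, Route 2 2, Route 8 1.
The winner is unchanged: still Route 6.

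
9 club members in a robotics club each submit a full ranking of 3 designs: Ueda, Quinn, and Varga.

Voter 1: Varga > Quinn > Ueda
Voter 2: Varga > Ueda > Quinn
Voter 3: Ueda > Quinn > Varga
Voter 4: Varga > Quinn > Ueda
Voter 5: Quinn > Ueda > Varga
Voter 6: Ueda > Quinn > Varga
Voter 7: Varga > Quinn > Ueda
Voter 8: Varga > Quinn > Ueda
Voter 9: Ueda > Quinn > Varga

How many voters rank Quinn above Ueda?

Ballots ranking Quinn above Ueda: 5.
Ballots ranking Ueda above Quinn: 4.
So 5 of 9 voters prefer Quinn to Ueda.

5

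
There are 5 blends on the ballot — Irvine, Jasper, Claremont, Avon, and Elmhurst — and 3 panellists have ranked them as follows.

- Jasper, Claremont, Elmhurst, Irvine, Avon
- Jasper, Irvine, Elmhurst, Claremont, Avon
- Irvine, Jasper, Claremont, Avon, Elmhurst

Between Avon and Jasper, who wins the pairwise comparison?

Ballots ranking Avon above Jasper: 0.
Ballots ranking Jasper above Avon: 3.
Jasper wins the head-to-head, 3–0.

Jasper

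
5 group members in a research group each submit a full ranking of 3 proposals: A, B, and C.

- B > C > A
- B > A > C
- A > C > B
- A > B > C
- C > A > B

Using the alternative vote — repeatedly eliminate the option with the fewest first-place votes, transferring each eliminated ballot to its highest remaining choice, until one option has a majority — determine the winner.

A

Round 1: A 2, B 2, C 1. C has the fewest and is eliminated.
Round 2: A 3, B 2. A has a majority.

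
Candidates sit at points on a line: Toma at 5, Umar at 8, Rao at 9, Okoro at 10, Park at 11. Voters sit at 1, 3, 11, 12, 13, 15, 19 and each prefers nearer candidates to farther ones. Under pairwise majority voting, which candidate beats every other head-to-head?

With single-peaked preferences on a line, the Condorcet winner is the candidate closest to the median voter.
The median voter (position 12) is closest to Park at 11.
Check: Park vs Rao — voters closer to Park: 5 of 7.

Park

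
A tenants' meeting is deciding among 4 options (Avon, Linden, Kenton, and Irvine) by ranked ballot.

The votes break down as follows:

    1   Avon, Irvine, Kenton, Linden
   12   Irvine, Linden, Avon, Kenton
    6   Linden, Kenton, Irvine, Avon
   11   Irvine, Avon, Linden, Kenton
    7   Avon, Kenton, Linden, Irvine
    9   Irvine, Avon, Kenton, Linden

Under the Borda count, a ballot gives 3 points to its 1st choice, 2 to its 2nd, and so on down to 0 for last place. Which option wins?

Irvine

Borda scores:
  Avon: 3 + 12·1 + 6·0 + 11·2 + 7·3 + 9·2 = 76
  Linden: 0 + 12·2 + 6·3 + 11·1 + 7·1 + 9·0 = 60
  Kenton: 1 + 12·0 + 6·2 + 11·0 + 7·2 + 9·1 = 36
  Irvine: 2 + 12·3 + 6·1 + 11·3 + 7·0 + 9·3 = 104
Irvine has the highest total.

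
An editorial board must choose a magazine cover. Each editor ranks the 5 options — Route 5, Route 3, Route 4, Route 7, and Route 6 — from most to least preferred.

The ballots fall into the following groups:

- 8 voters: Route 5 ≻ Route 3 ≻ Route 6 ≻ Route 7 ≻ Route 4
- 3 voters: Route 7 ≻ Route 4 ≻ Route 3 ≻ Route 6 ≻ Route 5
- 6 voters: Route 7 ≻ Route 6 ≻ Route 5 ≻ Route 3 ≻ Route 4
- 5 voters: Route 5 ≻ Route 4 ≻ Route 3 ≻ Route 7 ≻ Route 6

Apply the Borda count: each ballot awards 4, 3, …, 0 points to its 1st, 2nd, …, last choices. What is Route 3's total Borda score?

46

Borda scores:
  Route 5: 8·4 + 3·0 + 6·2 + 5·4 = 64
  Route 3: 8·3 + 3·2 + 6·1 + 5·2 = 46
  Route 4: 8·0 + 3·3 + 6·0 + 5·3 = 24
  Route 7: 8·1 + 3·4 + 6·4 + 5·1 = 49
  Route 6: 8·2 + 3·1 + 6·3 + 5·0 = 37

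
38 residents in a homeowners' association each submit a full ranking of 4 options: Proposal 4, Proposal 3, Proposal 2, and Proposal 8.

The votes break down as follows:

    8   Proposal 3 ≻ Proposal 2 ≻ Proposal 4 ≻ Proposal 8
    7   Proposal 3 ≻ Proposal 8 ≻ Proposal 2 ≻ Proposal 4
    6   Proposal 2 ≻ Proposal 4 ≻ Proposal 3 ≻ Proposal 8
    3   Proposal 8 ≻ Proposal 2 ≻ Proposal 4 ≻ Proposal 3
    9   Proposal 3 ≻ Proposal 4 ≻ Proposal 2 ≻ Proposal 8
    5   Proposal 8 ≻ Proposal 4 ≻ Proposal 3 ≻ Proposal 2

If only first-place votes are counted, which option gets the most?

First-place vote totals:
  Proposal 4: 0
  Proposal 3: 24
  Proposal 2: 6
  Proposal 8: 8
Proposal 3 has the most first-place votes.

Proposal 3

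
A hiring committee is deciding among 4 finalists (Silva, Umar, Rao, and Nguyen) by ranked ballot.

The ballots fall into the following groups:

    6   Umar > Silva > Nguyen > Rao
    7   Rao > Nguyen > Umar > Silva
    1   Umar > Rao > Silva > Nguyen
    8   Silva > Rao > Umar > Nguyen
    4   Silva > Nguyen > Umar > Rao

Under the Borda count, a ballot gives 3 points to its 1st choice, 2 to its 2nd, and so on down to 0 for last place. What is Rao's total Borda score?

39

Borda scores:
  Silva: 6·2 + 7·0 + 1 + 8·3 + 4·3 = 49
  Umar: 6·3 + 7·1 + 3 + 8·1 + 4·1 = 40
  Rao: 6·0 + 7·3 + 2 + 8·2 + 4·0 = 39
  Nguyen: 6·1 + 7·2 + 0 + 8·0 + 4·2 = 28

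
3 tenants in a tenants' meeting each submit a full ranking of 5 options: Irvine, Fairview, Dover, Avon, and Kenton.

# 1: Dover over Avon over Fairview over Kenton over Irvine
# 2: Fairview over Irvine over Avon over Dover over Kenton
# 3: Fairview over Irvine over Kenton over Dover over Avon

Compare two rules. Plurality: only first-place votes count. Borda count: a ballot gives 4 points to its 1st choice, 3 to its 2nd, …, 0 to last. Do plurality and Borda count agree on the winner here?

Yes

Plurality first-place counts: Irvine 0, Fairview 2, Dover 1, Avon 0, Kenton 0 → Fairview.
Borda totals: Irvine 6, Fairview 10, Dover 6, Avon 5, Kenton 3 → Fairview.
The two rules agree on Fairview.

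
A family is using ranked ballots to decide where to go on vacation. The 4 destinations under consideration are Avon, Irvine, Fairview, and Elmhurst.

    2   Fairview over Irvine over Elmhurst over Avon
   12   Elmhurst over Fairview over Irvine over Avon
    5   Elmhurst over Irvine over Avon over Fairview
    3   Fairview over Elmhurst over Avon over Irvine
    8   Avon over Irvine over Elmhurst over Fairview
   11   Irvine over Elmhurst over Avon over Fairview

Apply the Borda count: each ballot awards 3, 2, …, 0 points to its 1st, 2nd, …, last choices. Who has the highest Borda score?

Borda scores:
  Avon: 2·0 + 12·0 + 5·1 + 3·1 + 8·3 + 11·1 = 43
  Irvine: 2·2 + 12·1 + 5·2 + 3·0 + 8·2 + 11·3 = 75
  Fairview: 2·3 + 12·2 + 5·0 + 3·3 + 8·0 + 11·0 = 39
  Elmhurst: 2·1 + 12·3 + 5·3 + 3·2 + 8·1 + 11·2 = 89
Elmhurst has the highest total.

Elmhurst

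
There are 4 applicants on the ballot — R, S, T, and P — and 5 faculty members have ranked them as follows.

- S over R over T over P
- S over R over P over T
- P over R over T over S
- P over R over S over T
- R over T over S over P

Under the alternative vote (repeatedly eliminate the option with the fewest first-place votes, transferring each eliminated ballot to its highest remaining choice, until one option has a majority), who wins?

S

Round 1: S 2, P 2, R 1, T 0. T has the fewest and is eliminated.
Round 2: S 2, P 2, R 1. R has the fewest and is eliminated.
Round 3: S 3, P 2. S has a majority.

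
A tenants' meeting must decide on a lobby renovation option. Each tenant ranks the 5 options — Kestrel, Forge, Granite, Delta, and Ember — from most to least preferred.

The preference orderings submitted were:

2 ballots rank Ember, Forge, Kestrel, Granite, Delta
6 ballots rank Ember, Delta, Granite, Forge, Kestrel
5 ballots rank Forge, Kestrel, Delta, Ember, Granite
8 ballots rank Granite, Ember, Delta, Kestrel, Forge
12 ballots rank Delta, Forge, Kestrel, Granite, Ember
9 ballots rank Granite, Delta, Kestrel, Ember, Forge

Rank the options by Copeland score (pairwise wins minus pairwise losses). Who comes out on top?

Delta

Pairwise results:
  Kestrel vs Forge: Forge wins 25–17.
  Kestrel vs Granite: Granite wins 23–19.
  Kestrel vs Delta: Delta wins 35–7.
  Kestrel vs Ember: Kestrel wins 26–16.
  Forge vs Granite: Granite wins 23–19.
  Forge vs Delta: Delta wins 35–7.
  Forge vs Ember: Ember wins 25–17.
  Granite vs Delta: Delta wins 23–19.
  Granite vs Ember: Granite wins 29–13.
  Delta vs Ember: Delta wins 26–16.
Copeland scores (wins − losses):
  Kestrel: 1 − 3 = -2
  Forge: 1 − 3 = -2
  Granite: 3 − 1 = 2
  Delta: 4 − 0 = 4
  Ember: 1 − 3 = -2
Delta has the best Copeland score.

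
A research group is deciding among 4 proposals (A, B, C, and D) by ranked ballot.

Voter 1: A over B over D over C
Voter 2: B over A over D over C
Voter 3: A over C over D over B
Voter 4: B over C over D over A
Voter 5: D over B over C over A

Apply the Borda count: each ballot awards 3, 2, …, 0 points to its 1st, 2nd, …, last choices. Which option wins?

Borda scores:
  A: 3 + 2 + 3 + 0 + 0 = 8
  B: 2 + 3 + 0 + 3 + 2 = 10
  C: 0 + 0 + 2 + 2 + 1 = 5
  D: 1 + 1 + 1 + 1 + 3 = 7
B has the highest total.

B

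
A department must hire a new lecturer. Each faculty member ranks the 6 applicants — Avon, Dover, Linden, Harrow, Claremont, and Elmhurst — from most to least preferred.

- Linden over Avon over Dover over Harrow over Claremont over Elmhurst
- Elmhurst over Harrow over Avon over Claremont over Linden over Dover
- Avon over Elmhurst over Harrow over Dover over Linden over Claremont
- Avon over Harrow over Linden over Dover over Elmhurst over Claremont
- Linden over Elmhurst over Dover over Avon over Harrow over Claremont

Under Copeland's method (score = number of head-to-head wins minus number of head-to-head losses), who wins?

Pairwise results:
  Avon vs Dover: Avon wins 4–1.
  Avon vs Linden: Avon wins 3–2.
  Avon vs Harrow: Avon wins 4–1.
  Avon vs Claremont: Avon wins 5–0.
  Avon vs Elmhurst: Avon wins 3–2.
  Dover vs Linden: Linden wins 4–1.
  Dover vs Harrow: Harrow wins 3–2.
  Dover vs Claremont: Dover wins 4–1.
  Dover vs Elmhurst: Elmhurst wins 3–2.
  Linden vs Harrow: Harrow wins 3–2.
  Linden vs Claremont: Linden wins 4–1.
  Linden vs Elmhurst: Linden wins 3–2.
  Harrow vs Claremont: Harrow wins 5–0.
  Harrow vs Elmhurst: Elmhurst wins 3–2.
  Claremont vs Elmhurst: Elmhurst wins 4–1.
Copeland scores (wins − losses):
  Avon: 5 − 0 = 5
  Dover: 1 − 4 = -3
  Linden: 3 − 2 = 1
  Harrow: 3 − 2 = 1
  Claremont: 0 − 5 = -5
  Elmhurst: 3 − 2 = 1
Avon has the best Copeland score.

Avon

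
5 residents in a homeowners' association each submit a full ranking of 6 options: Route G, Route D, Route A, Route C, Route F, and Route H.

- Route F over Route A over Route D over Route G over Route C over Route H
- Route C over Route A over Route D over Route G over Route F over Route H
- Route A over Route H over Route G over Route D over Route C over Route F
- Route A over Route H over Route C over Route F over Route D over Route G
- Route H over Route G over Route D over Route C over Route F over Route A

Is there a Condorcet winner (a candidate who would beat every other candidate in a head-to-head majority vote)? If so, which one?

Head-to-head results (5 voters total):
Route G vs Route D: Route D wins 3–2.
Route G vs Route A: Route A wins 4–1.
Route G vs Route C: Route G wins 3–2.
Route G vs Route F: Route G wins 3–2.
Route G vs Route H: Route H wins 3–2.
Route D vs Route A: Route A wins 4–1.
Route D vs Route C: Route D wins 3–2.
Route D vs Route F: Route D wins 3–2.
Route D vs Route H: Route H wins 3–2.
Route A vs Route C: Route A wins 3–2.
Route A vs Route F: Route A wins 3–2.
Route A vs Route H: Route A wins 4–1.
Route C vs Route F: Route C wins 4–1.
Route C vs Route H: Route H wins 3–2.
Route F vs Route H: Route H wins 3–2.
Route A beats each rival — Route G (4–1), Route D (4–1), Route C (3–2), Route F (3–2), Route H (4–1) — so Route A is the Condorcet winner.

Route A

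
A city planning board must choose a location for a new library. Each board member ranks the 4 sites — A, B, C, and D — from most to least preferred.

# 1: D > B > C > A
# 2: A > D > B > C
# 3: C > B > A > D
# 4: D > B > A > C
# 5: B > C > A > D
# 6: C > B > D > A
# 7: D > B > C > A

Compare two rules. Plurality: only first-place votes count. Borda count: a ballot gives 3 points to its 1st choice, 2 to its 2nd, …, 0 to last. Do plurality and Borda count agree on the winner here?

Plurality first-place counts: A 1, B 1, C 2, D 3 → D.
Borda totals: A 6, B 14, C 10, D 12 → B.
The two rules disagree: plurality picks D, Borda picks B.

No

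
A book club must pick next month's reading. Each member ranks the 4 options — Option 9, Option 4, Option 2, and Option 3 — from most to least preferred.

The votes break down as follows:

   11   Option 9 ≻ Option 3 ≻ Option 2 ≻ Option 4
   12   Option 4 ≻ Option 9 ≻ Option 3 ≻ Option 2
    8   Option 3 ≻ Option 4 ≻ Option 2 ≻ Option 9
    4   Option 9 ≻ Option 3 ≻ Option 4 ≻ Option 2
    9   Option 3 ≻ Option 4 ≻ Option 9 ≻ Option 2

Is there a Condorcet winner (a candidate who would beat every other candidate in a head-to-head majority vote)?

Head-to-head results (44 voters total):
Option 9 vs Option 4: Option 4 wins 29–15.
Option 9 vs Option 2: Option 9 wins 36–8.
Option 9 vs Option 3: Option 9 wins 27–17.
Option 4 vs Option 2: Option 4 wins 33–11.
Option 4 vs Option 3: Option 3 wins 32–12.
Option 2 vs Option 3: Option 3 wins 44–0.
No candidate beats all others: Option 9 beats Option 3 beats Option 4 beats Option 9, a majority cycle.

No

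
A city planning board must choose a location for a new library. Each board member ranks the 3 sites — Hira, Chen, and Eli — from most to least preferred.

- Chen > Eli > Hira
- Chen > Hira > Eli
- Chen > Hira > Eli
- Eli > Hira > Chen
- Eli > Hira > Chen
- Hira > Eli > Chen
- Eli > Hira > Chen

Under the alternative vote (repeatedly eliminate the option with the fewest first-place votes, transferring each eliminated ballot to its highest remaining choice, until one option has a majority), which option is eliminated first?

Hira

Round 1: Chen 3, Eli 3, Hira 1. Hira has the fewest and is eliminated.
Round 2: Eli 4, Chen 3. Eli has a majority.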